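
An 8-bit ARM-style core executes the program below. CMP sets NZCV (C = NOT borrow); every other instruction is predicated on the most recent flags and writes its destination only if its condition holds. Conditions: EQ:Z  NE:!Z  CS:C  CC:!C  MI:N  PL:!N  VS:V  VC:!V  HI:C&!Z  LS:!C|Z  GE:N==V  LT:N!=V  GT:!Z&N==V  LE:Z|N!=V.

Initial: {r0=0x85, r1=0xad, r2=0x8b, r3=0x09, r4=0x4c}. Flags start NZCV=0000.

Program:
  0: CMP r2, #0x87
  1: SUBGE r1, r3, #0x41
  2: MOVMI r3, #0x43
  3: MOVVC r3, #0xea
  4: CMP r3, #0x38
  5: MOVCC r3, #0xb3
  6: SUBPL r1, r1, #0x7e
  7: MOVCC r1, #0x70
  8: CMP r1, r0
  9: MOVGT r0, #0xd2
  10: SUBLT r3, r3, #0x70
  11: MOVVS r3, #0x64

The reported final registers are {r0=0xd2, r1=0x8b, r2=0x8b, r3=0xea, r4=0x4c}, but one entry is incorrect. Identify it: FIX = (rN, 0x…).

FIX = (r1, 0xc8)

[0] flags=0010 → (cmp)
[1] flags=0010 GE?T → r1=0xc8
[2] flags=0010 MI?F → skip
[3] flags=0010 VC?T → r3=0xea
[4] flags=1010 → (cmp)
[5] flags=1010 CC?F → skip
[6] flags=1010 PL?F → skip
[7] flags=1010 CC?F → skip
[8] flags=0010 → (cmp)
[9] flags=0010 GT?T → r0=0xd2
[10] flags=0010 LT?F → skip
[11] flags=0010 VS?F → skip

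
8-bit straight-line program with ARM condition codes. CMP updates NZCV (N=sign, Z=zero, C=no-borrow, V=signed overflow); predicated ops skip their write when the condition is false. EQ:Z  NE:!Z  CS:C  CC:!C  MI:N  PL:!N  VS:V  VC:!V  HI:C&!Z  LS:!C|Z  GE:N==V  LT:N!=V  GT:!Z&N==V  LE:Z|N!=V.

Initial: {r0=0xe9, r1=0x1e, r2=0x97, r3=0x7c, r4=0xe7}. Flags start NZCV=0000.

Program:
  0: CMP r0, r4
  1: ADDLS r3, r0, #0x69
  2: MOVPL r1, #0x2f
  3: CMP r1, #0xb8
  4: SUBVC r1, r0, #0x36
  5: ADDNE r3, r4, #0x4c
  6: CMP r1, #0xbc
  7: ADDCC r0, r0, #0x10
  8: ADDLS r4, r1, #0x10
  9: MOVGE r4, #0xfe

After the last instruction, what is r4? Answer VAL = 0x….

VAL = 0xc3

0: ✓ CMP  NZCV=0010
1: · ADDLS
2: ✓ MOVPL  r1←0x2f
3: ✓ CMP  NZCV=0000
4: ✓ SUBVC  r1←0xb3
5: ✓ ADDNE  r3←0x33
6: ✓ CMP  NZCV=1000
7: ✓ ADDCC  r0←0xf9
8: ✓ ADDLS  r4←0xc3
9: · MOVGE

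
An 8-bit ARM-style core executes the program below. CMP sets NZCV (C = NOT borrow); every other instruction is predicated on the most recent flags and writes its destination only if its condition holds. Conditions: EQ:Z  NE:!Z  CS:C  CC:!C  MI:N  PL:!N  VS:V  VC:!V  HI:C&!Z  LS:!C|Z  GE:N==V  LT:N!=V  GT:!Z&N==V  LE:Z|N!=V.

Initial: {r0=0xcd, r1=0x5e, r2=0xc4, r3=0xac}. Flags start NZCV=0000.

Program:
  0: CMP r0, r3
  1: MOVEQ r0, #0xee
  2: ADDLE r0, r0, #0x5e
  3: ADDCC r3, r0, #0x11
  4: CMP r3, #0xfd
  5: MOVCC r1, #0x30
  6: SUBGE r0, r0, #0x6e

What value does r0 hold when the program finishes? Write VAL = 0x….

[0] flags=0010 → (cmp)
[1] flags=0010 EQ?F → skip
[2] flags=0010 LE?F → skip
[3] flags=0010 CC?F → skip
[4] flags=1000 → (cmp)
[5] flags=1000 CC?T → r1=0x30
[6] flags=1000 GE?F → skip

VAL = 0xcd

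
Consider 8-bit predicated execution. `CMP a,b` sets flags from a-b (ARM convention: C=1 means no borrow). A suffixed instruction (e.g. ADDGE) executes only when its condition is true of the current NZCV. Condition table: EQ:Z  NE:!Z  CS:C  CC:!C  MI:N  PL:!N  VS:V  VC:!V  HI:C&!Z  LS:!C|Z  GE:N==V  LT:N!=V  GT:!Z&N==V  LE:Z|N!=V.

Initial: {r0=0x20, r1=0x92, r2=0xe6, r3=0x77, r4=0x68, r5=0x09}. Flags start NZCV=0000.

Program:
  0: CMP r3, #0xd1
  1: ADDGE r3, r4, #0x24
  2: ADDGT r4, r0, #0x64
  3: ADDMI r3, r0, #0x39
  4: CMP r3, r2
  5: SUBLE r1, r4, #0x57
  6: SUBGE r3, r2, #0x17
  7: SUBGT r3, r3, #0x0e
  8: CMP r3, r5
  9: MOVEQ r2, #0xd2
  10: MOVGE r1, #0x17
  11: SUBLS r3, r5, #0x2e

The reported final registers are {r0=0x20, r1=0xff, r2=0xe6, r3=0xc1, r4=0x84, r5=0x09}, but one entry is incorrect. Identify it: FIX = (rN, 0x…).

FIX = (r1, 0x92)

[0] flags=1001 → (cmp)
[1] flags=1001 GE?T → r3=0x8c
[2] flags=1001 GT?T → r4=0x84
[3] flags=1001 MI?T → r3=0x59
[4] flags=0000 → (cmp)
[5] flags=0000 LE?F → skip
[6] flags=0000 GE?T → r3=0xcf
[7] flags=0000 GT?T → r3=0xc1
[8] flags=1010 → (cmp)
[9] flags=1010 EQ?F → skip
[10] flags=1010 GE?F → skip
[11] flags=1010 LS?F → skip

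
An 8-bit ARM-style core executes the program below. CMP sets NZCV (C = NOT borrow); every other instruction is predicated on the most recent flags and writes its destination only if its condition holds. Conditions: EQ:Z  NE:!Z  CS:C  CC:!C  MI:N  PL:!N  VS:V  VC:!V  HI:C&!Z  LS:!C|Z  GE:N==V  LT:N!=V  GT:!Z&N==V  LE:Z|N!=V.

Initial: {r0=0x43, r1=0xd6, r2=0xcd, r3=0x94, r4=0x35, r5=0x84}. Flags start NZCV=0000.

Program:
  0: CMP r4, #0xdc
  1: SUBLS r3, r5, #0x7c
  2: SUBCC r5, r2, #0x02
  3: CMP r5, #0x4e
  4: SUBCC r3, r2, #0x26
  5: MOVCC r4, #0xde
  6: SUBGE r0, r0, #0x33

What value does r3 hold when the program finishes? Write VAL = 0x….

0: ✓ CMP  NZCV=0000
1: ✓ SUBLS  r3←0x08
2: ✓ SUBCC  r5←0xcb
3: ✓ CMP  NZCV=0011
4: · SUBCC
5: · MOVCC
6: · SUBGE

VAL = 0x08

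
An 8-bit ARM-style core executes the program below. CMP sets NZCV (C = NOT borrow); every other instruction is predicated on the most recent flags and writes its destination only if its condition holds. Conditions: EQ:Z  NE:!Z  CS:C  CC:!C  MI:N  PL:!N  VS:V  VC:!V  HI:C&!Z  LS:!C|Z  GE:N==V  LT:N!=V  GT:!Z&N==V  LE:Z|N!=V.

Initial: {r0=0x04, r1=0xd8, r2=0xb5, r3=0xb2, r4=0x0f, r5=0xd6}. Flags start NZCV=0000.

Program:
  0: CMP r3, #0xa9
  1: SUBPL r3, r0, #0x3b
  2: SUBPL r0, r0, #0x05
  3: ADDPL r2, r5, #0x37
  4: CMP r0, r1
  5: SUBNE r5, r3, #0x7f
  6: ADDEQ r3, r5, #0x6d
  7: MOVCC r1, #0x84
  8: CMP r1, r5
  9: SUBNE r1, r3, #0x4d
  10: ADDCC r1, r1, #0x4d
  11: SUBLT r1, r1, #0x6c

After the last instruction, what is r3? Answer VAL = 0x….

0: ✓ CMP  NZCV=0010
1: ✓ SUBPL  r3←0xc9
2: ✓ SUBPL  r0←0xff
3: ✓ ADDPL  r2←0x0d
4: ✓ CMP  NZCV=0010
5: ✓ SUBNE  r5←0x4a
6: · ADDEQ
7: · MOVCC
8: ✓ CMP  NZCV=1010
9: ✓ SUBNE  r1←0x7c
10: · ADDCC
11: ✓ SUBLT  r1←0x10

VAL = 0xc9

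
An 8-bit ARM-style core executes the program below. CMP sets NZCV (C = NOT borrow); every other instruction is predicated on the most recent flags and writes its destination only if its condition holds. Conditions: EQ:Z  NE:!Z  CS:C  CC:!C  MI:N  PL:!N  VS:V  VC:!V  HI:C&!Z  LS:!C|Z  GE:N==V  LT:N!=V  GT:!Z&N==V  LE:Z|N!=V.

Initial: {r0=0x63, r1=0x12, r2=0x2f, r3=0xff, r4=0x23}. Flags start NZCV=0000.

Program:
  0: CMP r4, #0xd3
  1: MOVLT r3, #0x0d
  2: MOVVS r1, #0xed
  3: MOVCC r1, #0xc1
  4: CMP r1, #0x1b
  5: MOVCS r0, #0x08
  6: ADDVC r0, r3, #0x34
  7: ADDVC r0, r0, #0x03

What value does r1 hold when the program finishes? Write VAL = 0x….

0: ✓ CMP  NZCV=0000
1: · MOVLT
2: · MOVVS
3: ✓ MOVCC  r1←0xc1
4: ✓ CMP  NZCV=1010
5: ✓ MOVCS  r0←0x08
6: ✓ ADDVC  r0←0x33
7: ✓ ADDVC  r0←0x36

VAL = 0xc1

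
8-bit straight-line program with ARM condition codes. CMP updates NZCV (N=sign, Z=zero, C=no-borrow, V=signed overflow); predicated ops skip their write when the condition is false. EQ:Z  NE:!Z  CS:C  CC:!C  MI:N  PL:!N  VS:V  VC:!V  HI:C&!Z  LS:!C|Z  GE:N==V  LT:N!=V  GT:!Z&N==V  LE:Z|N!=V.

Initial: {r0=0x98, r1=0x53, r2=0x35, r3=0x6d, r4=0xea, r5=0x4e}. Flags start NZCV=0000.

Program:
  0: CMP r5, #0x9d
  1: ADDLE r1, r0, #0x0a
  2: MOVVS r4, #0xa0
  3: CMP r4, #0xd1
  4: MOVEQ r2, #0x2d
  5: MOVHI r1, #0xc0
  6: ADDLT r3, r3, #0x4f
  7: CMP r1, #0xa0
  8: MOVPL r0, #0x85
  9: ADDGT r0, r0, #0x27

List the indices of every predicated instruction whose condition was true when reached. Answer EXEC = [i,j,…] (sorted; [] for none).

EXEC = [2,6,9]

0: ✓ CMP  NZCV=1001
1: · ADDLE
2: ✓ MOVVS  r4←0xa0
3: ✓ CMP  NZCV=1000
4: · MOVEQ
5: · MOVHI
6: ✓ ADDLT  r3←0xbc
7: ✓ CMP  NZCV=1001
8: · MOVPL
9: ✓ ADDGT  r0←0xbf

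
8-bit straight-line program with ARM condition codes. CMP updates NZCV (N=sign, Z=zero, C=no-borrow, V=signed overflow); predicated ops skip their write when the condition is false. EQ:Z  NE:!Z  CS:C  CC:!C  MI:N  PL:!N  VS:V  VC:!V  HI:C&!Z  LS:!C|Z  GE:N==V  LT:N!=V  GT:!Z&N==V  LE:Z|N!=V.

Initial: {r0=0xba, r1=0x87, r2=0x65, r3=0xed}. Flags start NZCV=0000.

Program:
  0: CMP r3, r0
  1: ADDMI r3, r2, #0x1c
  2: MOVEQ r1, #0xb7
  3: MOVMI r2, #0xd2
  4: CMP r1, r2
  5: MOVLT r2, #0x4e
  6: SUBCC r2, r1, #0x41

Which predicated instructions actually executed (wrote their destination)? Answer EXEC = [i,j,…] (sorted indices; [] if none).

EXEC = [5]

0: ✓ CMP  NZCV=0010
1: · ADDMI
2: · MOVEQ
3: · MOVMI
4: ✓ CMP  NZCV=0011
5: ✓ MOVLT  r2←0x4e
6: · SUBCC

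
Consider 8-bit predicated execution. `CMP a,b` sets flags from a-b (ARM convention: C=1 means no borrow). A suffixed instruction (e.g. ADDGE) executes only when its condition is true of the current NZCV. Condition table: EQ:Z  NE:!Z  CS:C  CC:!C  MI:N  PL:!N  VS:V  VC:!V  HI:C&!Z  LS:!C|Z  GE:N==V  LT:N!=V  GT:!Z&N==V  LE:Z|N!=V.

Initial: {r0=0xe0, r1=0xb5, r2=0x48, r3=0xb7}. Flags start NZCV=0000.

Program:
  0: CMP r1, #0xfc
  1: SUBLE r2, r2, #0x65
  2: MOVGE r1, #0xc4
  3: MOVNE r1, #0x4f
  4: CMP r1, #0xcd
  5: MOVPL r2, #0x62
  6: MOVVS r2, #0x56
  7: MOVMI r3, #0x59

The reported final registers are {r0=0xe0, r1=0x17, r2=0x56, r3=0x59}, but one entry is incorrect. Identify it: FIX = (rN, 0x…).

[0] flags=1000 → (cmp)
[1] flags=1000 LE?T → r2=0xe3
[2] flags=1000 GE?F → skip
[3] flags=1000 NE?T → r1=0x4f
[4] flags=1001 → (cmp)
[5] flags=1001 PL?F → skip
[6] flags=1001 VS?T → r2=0x56
[7] flags=1001 MI?T → r3=0x59

FIX = (r1, 0x4f)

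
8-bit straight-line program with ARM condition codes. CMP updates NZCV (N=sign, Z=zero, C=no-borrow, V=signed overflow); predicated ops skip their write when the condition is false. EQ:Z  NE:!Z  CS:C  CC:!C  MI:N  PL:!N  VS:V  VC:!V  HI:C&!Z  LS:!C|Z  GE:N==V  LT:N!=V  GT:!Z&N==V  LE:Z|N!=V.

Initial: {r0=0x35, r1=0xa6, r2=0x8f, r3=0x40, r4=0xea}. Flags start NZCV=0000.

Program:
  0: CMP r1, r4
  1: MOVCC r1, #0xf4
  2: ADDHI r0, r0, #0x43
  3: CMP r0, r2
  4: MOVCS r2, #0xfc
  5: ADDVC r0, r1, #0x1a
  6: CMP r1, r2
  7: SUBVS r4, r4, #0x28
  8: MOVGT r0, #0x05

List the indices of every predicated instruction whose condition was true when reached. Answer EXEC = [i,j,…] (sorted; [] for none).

EXEC = [1,8]

[0] flags=1000 → (cmp)
[1] flags=1000 CC?T → r1=0xf4
[2] flags=1000 HI?F → skip
[3] flags=1001 → (cmp)
[4] flags=1001 CS?F → skip
[5] flags=1001 VC?F → skip
[6] flags=0010 → (cmp)
[7] flags=0010 VS?F → skip
[8] flags=0010 GT?T → r0=0x05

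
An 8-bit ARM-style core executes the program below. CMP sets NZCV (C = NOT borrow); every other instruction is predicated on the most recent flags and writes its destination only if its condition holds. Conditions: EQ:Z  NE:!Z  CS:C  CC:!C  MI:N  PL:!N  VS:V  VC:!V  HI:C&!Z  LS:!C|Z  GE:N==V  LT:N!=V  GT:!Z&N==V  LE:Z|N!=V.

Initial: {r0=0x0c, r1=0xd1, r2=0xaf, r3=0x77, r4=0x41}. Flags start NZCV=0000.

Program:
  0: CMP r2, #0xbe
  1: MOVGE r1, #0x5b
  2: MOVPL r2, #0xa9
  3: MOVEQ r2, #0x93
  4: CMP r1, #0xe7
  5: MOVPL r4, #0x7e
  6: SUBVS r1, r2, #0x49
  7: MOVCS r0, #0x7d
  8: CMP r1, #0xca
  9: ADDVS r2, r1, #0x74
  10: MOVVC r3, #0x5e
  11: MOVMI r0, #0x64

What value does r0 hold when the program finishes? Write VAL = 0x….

0: ✓ CMP  NZCV=1000
1: · MOVGE
2: · MOVPL
3: · MOVEQ
4: ✓ CMP  NZCV=1000
5: · MOVPL
6: · SUBVS
7: · MOVCS
8: ✓ CMP  NZCV=0010
9: · ADDVS
10: ✓ MOVVC  r3←0x5e
11: · MOVMI

VAL = 0x0c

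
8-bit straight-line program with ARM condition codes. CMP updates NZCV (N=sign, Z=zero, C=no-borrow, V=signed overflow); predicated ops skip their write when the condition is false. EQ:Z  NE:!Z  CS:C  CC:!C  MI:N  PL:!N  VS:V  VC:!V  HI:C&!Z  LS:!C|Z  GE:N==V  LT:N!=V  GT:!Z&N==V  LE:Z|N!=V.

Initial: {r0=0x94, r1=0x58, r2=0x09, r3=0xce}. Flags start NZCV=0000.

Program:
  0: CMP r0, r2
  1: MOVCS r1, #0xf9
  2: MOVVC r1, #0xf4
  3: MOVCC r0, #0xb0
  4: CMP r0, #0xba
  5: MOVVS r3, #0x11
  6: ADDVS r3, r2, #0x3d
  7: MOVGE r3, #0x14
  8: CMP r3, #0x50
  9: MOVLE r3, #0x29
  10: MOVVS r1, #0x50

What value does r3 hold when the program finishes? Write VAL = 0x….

0: ✓ CMP  NZCV=1010
1: ✓ MOVCS  r1←0xf9
2: ✓ MOVVC  r1←0xf4
3: · MOVCC
4: ✓ CMP  NZCV=1000
5: · MOVVS
6: · ADDVS
7: · MOVGE
8: ✓ CMP  NZCV=0011
9: ✓ MOVLE  r3←0x29
10: ✓ MOVVS  r1←0x50

VAL = 0x29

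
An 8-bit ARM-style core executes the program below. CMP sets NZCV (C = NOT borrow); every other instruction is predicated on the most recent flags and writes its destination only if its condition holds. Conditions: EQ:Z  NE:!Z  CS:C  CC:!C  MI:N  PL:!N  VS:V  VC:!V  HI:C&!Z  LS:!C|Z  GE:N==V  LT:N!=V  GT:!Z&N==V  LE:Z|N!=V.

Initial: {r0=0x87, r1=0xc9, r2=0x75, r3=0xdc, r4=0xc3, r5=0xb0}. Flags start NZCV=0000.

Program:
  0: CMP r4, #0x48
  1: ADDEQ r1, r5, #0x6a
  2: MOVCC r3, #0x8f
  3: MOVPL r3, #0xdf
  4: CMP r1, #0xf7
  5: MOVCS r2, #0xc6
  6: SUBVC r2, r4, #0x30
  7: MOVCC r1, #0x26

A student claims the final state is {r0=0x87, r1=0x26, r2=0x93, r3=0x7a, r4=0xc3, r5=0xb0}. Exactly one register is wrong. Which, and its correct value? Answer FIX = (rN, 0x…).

[0] flags=0011 → (cmp)
[1] flags=0011 EQ?F → skip
[2] flags=0011 CC?F → skip
[3] flags=0011 PL?T → r3=0xdf
[4] flags=1000 → (cmp)
[5] flags=1000 CS?F → skip
[6] flags=1000 VC?T → r2=0x93
[7] flags=1000 CC?T → r1=0x26

FIX = (r3, 0xdf)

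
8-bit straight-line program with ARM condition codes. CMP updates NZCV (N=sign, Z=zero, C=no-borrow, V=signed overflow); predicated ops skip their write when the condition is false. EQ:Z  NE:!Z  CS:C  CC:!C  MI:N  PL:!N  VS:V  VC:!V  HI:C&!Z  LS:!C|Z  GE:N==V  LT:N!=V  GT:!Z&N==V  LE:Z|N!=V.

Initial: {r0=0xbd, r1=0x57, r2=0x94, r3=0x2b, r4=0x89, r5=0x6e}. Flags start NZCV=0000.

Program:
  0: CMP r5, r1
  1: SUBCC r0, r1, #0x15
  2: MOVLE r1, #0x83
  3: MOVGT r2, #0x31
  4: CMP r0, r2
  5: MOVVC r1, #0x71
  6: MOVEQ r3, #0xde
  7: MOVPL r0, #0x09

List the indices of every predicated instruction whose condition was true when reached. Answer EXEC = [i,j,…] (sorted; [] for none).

EXEC = [3,5]

[0] flags=0010 → (cmp)
[1] flags=0010 CC?F → skip
[2] flags=0010 LE?F → skip
[3] flags=0010 GT?T → r2=0x31
[4] flags=1010 → (cmp)
[5] flags=1010 VC?T → r1=0x71
[6] flags=1010 EQ?F → skip
[7] flags=1010 PL?F → skip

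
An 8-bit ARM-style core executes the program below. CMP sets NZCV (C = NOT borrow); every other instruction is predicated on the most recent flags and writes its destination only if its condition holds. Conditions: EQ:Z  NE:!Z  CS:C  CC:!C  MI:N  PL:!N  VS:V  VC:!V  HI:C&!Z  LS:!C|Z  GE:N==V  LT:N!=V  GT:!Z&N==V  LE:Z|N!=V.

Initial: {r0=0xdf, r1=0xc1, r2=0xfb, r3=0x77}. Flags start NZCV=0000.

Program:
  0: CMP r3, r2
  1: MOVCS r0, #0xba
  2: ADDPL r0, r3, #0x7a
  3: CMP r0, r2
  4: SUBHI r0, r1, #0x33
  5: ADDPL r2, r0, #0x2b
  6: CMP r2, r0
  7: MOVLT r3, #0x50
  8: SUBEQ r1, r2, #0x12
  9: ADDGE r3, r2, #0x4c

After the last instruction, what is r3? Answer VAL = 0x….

VAL = 0x47

[0] flags=0000 → (cmp)
[1] flags=0000 CS?F → skip
[2] flags=0000 PL?T → r0=0xf1
[3] flags=1000 → (cmp)
[4] flags=1000 HI?F → skip
[5] flags=1000 PL?F → skip
[6] flags=0010 → (cmp)
[7] flags=0010 LT?F → skip
[8] flags=0010 EQ?F → skip
[9] flags=0010 GE?T → r3=0x47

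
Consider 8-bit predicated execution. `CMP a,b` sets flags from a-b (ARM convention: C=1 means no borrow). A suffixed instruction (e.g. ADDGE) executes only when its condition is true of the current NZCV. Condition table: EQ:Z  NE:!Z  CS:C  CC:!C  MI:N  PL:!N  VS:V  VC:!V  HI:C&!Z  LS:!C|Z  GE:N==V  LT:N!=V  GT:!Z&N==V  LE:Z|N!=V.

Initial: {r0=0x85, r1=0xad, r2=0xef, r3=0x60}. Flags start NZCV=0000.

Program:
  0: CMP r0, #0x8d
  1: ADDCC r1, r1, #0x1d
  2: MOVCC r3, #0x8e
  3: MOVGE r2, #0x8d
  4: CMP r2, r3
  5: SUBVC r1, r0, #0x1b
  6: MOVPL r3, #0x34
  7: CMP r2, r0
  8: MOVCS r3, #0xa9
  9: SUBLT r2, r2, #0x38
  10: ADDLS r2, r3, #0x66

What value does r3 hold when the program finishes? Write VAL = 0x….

VAL = 0xa9

[0] flags=1000 → (cmp)
[1] flags=1000 CC?T → r1=0xca
[2] flags=1000 CC?T → r3=0x8e
[3] flags=1000 GE?F → skip
[4] flags=0010 → (cmp)
[5] flags=0010 VC?T → r1=0x6a
[6] flags=0010 PL?T → r3=0x34
[7] flags=0010 → (cmp)
[8] flags=0010 CS?T → r3=0xa9
[9] flags=0010 LT?F → skip
[10] flags=0010 LS?F → skip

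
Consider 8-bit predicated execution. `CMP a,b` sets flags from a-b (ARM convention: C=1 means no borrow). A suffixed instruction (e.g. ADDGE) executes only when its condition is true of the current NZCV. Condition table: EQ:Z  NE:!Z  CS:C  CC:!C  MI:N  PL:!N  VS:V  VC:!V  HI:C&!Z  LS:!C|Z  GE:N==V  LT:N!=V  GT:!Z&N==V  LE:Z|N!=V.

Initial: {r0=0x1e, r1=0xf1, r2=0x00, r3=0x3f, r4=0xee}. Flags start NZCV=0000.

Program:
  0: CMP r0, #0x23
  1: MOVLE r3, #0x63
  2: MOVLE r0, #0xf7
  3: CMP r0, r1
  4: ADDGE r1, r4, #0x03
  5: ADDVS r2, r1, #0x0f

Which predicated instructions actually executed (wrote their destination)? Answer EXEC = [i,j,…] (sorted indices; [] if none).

EXEC = [1,2,4]

[0] flags=1000 → (cmp)
[1] flags=1000 LE?T → r3=0x63
[2] flags=1000 LE?T → r0=0xf7
[3] flags=0010 → (cmp)
[4] flags=0010 GE?T → r1=0xf1
[5] flags=0010 VS?F → skip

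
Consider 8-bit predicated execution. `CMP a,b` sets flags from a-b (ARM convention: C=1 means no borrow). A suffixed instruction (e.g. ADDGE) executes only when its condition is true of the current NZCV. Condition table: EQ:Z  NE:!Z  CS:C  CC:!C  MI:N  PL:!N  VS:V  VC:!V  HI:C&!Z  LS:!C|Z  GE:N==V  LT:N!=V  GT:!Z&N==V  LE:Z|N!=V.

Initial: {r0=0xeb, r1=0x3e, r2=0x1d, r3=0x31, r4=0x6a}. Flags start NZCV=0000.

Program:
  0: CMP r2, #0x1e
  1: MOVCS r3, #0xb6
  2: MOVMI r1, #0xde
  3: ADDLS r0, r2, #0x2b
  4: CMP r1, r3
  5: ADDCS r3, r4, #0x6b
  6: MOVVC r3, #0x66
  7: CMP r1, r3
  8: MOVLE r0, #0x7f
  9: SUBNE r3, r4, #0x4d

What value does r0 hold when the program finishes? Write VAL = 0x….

VAL = 0x7f

0: ✓ CMP  NZCV=1000
1: · MOVCS
2: ✓ MOVMI  r1←0xde
3: ✓ ADDLS  r0←0x48
4: ✓ CMP  NZCV=1010
5: ✓ ADDCS  r3←0xd5
6: ✓ MOVVC  r3←0x66
7: ✓ CMP  NZCV=0011
8: ✓ MOVLE  r0←0x7f
9: ✓ SUBNE  r3←0x1d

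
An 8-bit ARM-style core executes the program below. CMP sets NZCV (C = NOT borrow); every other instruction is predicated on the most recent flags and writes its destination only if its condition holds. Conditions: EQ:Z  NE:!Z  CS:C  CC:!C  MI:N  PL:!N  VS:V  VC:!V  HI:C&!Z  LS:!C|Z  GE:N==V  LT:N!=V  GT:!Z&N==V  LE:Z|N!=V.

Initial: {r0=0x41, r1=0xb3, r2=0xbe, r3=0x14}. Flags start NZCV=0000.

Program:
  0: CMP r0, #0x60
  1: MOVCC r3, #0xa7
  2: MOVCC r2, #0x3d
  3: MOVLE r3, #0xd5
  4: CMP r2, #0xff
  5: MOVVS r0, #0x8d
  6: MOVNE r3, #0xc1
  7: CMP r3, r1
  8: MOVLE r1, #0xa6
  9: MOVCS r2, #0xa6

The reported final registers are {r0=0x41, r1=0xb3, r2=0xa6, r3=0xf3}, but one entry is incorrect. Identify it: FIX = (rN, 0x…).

[0] flags=1000 → (cmp)
[1] flags=1000 CC?T → r3=0xa7
[2] flags=1000 CC?T → r2=0x3d
[3] flags=1000 LE?T → r3=0xd5
[4] flags=0000 → (cmp)
[5] flags=0000 VS?F → skip
[6] flags=0000 NE?T → r3=0xc1
[7] flags=0010 → (cmp)
[8] flags=0010 LE?F → skip
[9] flags=0010 CS?T → r2=0xa6

FIX = (r3, 0xc1)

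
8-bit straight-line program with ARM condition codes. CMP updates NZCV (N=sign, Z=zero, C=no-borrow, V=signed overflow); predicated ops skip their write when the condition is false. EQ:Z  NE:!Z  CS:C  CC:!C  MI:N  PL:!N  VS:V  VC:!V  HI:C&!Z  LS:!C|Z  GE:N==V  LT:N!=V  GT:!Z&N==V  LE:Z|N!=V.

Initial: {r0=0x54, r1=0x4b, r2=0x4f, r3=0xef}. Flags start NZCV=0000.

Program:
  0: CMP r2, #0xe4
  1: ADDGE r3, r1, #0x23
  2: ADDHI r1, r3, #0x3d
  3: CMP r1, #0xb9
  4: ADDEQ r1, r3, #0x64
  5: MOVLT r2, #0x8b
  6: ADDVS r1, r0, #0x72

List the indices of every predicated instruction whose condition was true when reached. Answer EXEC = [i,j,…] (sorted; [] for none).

EXEC = [1,6]

[0] flags=0000 → (cmp)
[1] flags=0000 GE?T → r3=0x6e
[2] flags=0000 HI?F → skip
[3] flags=1001 → (cmp)
[4] flags=1001 EQ?F → skip
[5] flags=1001 LT?F → skip
[6] flags=1001 VS?T → r1=0xc6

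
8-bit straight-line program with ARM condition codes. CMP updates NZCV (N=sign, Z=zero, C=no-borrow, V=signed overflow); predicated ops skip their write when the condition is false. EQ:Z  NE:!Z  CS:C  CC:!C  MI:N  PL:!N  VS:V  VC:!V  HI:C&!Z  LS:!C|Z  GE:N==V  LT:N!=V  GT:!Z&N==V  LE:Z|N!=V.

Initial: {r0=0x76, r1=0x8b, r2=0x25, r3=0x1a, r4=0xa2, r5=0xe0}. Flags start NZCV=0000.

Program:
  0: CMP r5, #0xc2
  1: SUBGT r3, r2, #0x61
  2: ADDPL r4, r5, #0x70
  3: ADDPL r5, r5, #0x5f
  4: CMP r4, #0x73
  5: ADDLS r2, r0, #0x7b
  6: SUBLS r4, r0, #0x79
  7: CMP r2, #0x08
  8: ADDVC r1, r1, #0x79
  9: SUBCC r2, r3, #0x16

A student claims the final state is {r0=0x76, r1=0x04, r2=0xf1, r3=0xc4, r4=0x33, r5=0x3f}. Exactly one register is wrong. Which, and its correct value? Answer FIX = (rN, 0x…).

0: ✓ CMP  NZCV=0010
1: ✓ SUBGT  r3←0xc4
2: ✓ ADDPL  r4←0x50
3: ✓ ADDPL  r5←0x3f
4: ✓ CMP  NZCV=1000
5: ✓ ADDLS  r2←0xf1
6: ✓ SUBLS  r4←0xfd
7: ✓ CMP  NZCV=1010
8: ✓ ADDVC  r1←0x04
9: · SUBCC

FIX = (r4, 0xfd)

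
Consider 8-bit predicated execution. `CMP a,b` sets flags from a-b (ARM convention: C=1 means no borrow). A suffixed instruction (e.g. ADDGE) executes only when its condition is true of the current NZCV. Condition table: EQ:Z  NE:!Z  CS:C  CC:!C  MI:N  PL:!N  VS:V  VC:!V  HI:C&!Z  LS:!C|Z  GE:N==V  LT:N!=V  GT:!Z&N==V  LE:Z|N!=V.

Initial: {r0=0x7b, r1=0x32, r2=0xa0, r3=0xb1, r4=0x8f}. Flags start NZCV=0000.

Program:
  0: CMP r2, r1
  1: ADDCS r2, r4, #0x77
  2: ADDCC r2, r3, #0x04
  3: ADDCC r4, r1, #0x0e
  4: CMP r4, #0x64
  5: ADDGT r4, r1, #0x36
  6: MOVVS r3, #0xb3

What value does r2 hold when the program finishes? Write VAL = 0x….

0: ✓ CMP  NZCV=0011
1: ✓ ADDCS  r2←0x06
2: · ADDCC
3: · ADDCC
4: ✓ CMP  NZCV=0011
5: · ADDGT
6: ✓ MOVVS  r3←0xb3

VAL = 0x06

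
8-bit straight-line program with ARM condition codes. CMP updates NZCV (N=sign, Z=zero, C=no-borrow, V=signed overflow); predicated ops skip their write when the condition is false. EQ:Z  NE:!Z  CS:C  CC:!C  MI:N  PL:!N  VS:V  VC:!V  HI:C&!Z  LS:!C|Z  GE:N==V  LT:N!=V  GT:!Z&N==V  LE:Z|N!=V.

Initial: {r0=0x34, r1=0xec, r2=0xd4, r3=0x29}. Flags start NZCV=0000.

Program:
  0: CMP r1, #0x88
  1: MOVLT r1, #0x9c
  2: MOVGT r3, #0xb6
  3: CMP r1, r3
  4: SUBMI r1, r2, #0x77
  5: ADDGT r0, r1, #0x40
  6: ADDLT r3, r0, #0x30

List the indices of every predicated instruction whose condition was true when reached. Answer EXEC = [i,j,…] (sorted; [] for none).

EXEC = [2,5]

0: ✓ CMP  NZCV=0010
1: · MOVLT
2: ✓ MOVGT  r3←0xb6
3: ✓ CMP  NZCV=0010
4: · SUBMI
5: ✓ ADDGT  r0←0x2c
6: · ADDLT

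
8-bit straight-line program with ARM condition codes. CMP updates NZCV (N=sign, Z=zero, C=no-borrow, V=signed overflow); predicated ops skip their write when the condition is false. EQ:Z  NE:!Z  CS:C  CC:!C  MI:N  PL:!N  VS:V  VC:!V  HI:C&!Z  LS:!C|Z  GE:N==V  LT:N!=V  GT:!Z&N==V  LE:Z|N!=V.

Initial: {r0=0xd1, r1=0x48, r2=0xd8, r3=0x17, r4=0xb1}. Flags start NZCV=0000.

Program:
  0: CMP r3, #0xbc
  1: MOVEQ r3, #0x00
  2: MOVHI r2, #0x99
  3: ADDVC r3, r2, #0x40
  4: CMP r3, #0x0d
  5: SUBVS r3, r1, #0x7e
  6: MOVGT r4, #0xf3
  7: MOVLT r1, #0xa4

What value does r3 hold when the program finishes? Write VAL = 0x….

[0] flags=0000 → (cmp)
[1] flags=0000 EQ?F → skip
[2] flags=0000 HI?F → skip
[3] flags=0000 VC?T → r3=0x18
[4] flags=0010 → (cmp)
[5] flags=0010 VS?F → skip
[6] flags=0010 GT?T → r4=0xf3
[7] flags=0010 LT?F → skip

VAL = 0x18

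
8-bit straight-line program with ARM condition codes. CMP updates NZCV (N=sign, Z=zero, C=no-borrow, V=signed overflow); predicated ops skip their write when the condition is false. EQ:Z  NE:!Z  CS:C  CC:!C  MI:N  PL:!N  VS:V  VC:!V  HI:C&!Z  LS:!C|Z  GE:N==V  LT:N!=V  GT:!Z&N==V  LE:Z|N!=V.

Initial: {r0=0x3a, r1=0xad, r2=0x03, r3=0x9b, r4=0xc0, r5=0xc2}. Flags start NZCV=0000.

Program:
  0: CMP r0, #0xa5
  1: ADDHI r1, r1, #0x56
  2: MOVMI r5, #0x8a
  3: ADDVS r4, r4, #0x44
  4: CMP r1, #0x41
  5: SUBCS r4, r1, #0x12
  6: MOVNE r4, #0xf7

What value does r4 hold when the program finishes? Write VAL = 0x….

0: ✓ CMP  NZCV=1001
1: · ADDHI
2: ✓ MOVMI  r5←0x8a
3: ✓ ADDVS  r4←0x04
4: ✓ CMP  NZCV=0011
5: ✓ SUBCS  r4←0x9b
6: ✓ MOVNE  r4←0xf7

VAL = 0xf7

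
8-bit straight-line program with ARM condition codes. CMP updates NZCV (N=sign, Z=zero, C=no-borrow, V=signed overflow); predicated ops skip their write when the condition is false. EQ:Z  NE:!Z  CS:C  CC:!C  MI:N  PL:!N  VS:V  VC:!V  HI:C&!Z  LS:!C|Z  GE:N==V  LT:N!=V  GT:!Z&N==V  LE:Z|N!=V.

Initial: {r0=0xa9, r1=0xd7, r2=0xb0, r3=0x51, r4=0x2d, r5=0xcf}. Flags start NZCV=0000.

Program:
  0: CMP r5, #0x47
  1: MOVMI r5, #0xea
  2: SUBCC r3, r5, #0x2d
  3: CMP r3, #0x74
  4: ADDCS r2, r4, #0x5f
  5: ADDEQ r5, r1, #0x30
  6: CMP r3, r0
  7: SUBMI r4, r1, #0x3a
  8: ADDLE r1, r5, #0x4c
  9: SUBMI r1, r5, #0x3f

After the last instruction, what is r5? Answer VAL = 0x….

0: ✓ CMP  NZCV=1010
1: ✓ MOVMI  r5←0xea
2: · SUBCC
3: ✓ CMP  NZCV=1000
4: · ADDCS
5: · ADDEQ
6: ✓ CMP  NZCV=1001
7: ✓ SUBMI  r4←0x9d
8: · ADDLE
9: ✓ SUBMI  r1←0xab

VAL = 0xea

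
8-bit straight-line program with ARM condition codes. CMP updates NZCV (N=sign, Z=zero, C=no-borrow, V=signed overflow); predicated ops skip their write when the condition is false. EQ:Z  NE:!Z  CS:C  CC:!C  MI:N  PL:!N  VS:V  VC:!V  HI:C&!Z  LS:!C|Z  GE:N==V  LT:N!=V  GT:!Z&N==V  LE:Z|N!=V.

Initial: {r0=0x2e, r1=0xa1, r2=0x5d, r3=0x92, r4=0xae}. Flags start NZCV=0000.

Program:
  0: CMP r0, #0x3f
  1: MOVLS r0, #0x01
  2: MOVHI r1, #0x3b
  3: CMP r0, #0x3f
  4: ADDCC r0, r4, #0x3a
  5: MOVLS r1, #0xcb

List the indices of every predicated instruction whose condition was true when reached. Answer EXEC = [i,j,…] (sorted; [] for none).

EXEC = [1,4,5]

[0] flags=1000 → (cmp)
[1] flags=1000 LS?T → r0=0x01
[2] flags=1000 HI?F → skip
[3] flags=1000 → (cmp)
[4] flags=1000 CC?T → r0=0xe8
[5] flags=1000 LS?T → r1=0xcb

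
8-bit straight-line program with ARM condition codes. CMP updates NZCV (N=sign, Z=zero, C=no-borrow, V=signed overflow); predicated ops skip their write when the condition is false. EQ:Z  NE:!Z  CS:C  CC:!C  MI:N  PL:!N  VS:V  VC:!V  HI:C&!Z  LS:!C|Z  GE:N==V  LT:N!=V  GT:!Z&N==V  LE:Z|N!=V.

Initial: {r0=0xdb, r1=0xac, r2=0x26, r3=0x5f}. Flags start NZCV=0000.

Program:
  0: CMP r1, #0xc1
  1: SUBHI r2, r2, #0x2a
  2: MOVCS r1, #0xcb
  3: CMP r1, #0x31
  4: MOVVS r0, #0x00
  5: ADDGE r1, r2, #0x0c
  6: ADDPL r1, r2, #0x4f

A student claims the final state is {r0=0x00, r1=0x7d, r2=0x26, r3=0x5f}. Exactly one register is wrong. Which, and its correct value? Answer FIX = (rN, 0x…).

[0] flags=1000 → (cmp)
[1] flags=1000 HI?F → skip
[2] flags=1000 CS?F → skip
[3] flags=0011 → (cmp)
[4] flags=0011 VS?T → r0=0x00
[5] flags=0011 GE?F → skip
[6] flags=0011 PL?T → r1=0x75

FIX = (r1, 0x75)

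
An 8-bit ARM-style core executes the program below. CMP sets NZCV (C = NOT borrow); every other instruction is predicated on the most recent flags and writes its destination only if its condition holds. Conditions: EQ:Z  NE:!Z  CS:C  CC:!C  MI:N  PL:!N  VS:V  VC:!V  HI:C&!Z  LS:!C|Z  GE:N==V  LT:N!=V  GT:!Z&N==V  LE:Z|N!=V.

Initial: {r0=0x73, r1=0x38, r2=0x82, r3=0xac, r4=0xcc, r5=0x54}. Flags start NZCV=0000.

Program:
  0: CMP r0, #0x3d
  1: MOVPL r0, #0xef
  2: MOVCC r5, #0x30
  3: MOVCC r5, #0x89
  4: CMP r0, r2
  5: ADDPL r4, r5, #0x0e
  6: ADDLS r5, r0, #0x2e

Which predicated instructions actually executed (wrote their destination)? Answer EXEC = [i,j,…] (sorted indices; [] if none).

[0] flags=0010 → (cmp)
[1] flags=0010 PL?T → r0=0xef
[2] flags=0010 CC?F → skip
[3] flags=0010 CC?F → skip
[4] flags=0010 → (cmp)
[5] flags=0010 PL?T → r4=0x62
[6] flags=0010 LS?F → skip

EXEC = [1,5]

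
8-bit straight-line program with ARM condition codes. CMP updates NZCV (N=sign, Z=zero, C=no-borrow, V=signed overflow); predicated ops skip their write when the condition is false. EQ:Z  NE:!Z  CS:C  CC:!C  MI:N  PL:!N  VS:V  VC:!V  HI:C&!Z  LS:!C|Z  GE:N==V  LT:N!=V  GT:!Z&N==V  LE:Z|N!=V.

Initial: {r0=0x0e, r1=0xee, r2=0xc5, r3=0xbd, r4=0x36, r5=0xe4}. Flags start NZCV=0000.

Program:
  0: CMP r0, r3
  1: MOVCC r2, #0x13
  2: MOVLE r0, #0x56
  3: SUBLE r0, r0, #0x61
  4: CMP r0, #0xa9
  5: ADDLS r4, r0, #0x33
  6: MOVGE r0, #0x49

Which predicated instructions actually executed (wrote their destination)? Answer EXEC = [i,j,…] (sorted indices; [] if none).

[0] flags=0000 → (cmp)
[1] flags=0000 CC?T → r2=0x13
[2] flags=0000 LE?F → skip
[3] flags=0000 LE?F → skip
[4] flags=0000 → (cmp)
[5] flags=0000 LS?T → r4=0x41
[6] flags=0000 GE?T → r0=0x49

EXEC = [1,5,6]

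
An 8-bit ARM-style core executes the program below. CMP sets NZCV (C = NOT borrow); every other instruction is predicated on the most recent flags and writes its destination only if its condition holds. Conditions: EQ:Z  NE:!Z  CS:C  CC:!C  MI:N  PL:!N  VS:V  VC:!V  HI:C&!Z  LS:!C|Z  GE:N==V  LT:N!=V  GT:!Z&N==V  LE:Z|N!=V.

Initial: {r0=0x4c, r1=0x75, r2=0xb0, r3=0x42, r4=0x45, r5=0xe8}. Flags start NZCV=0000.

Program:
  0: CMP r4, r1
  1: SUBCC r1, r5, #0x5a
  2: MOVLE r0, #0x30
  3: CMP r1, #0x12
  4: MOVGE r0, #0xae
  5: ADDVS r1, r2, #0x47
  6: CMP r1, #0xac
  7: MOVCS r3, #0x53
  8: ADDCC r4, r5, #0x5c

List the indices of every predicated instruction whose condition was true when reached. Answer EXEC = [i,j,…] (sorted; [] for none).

[0] flags=1000 → (cmp)
[1] flags=1000 CC?T → r1=0x8e
[2] flags=1000 LE?T → r0=0x30
[3] flags=0011 → (cmp)
[4] flags=0011 GE?F → skip
[5] flags=0011 VS?T → r1=0xf7
[6] flags=0010 → (cmp)
[7] flags=0010 CS?T → r3=0x53
[8] flags=0010 CC?F → skip

EXEC = [1,2,5,7]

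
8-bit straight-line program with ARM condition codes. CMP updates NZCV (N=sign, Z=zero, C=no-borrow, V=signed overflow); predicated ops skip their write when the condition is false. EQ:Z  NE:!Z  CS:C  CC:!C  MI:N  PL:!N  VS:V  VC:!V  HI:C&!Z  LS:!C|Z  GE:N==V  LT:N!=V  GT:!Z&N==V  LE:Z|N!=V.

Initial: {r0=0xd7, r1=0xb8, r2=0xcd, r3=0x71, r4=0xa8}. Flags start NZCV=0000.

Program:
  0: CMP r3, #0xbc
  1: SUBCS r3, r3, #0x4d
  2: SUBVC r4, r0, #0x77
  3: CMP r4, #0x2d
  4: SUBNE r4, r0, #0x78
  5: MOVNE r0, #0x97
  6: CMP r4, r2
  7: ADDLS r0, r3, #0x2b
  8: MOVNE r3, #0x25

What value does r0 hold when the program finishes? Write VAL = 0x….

0: ✓ CMP  NZCV=1001
1: · SUBCS
2: · SUBVC
3: ✓ CMP  NZCV=0011
4: ✓ SUBNE  r4←0x5f
5: ✓ MOVNE  r0←0x97
6: ✓ CMP  NZCV=1001
7: ✓ ADDLS  r0←0x9c
8: ✓ MOVNE  r3←0x25

VAL = 0x9c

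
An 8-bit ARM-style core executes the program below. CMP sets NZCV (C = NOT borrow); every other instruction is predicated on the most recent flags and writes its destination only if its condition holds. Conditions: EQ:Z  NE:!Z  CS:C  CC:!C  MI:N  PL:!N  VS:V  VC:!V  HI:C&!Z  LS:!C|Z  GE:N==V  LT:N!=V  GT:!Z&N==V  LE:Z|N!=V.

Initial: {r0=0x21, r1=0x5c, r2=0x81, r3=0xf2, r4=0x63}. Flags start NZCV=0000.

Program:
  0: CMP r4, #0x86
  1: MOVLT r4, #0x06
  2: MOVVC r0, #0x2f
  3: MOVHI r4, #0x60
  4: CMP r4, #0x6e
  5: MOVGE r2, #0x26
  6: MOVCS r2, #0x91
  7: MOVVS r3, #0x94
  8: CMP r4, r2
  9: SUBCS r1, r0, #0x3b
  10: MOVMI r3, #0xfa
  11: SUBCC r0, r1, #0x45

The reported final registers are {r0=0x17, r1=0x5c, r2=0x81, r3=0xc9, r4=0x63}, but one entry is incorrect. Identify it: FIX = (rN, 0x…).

[0] flags=1001 → (cmp)
[1] flags=1001 LT?F → skip
[2] flags=1001 VC?F → skip
[3] flags=1001 HI?F → skip
[4] flags=1000 → (cmp)
[5] flags=1000 GE?F → skip
[6] flags=1000 CS?F → skip
[7] flags=1000 VS?F → skip
[8] flags=1001 → (cmp)
[9] flags=1001 CS?F → skip
[10] flags=1001 MI?T → r3=0xfa
[11] flags=1001 CC?T → r0=0x17

FIX = (r3, 0xfa)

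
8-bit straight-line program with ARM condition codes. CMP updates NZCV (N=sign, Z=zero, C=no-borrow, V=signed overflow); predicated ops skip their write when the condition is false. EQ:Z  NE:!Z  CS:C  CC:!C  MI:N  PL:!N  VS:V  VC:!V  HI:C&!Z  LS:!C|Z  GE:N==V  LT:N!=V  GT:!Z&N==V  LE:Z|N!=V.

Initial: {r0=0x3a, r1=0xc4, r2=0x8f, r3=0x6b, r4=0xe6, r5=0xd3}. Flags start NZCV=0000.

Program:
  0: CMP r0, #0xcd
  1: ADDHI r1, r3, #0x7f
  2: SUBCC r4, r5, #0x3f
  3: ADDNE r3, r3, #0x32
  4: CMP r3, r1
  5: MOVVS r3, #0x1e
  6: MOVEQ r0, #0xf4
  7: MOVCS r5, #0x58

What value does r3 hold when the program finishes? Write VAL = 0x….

[0] flags=0000 → (cmp)
[1] flags=0000 HI?F → skip
[2] flags=0000 CC?T → r4=0x94
[3] flags=0000 NE?T → r3=0x9d
[4] flags=1000 → (cmp)
[5] flags=1000 VS?F → skip
[6] flags=1000 EQ?F → skip
[7] flags=1000 CS?F → skip

VAL = 0x9d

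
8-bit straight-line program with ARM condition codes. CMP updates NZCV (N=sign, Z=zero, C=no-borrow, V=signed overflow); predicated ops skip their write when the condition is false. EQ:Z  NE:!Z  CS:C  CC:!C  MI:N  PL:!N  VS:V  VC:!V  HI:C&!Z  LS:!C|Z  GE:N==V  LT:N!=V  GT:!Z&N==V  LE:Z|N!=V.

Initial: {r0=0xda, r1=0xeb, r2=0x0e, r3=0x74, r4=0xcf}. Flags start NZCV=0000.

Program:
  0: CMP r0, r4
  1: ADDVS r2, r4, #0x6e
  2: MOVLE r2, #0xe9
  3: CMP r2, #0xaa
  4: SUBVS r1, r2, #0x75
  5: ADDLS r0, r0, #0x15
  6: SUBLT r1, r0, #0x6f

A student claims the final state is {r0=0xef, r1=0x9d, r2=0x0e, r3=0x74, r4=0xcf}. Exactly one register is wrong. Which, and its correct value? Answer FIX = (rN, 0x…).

FIX = (r1, 0xeb)

[0] flags=0010 → (cmp)
[1] flags=0010 VS?F → skip
[2] flags=0010 LE?F → skip
[3] flags=0000 → (cmp)
[4] flags=0000 VS?F → skip
[5] flags=0000 LS?T → r0=0xef
[6] flags=0000 LT?F → skip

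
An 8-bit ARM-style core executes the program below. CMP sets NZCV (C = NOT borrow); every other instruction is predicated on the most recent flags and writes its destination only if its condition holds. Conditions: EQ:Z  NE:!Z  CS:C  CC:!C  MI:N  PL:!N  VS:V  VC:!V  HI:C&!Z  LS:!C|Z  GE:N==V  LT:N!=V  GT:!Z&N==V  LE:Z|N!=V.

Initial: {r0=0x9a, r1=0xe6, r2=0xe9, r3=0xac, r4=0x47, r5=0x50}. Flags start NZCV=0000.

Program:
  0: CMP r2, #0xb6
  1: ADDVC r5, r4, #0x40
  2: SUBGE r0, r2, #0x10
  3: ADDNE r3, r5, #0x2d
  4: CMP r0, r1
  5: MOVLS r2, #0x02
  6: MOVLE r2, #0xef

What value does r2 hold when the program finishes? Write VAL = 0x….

0: ✓ CMP  NZCV=0010
1: ✓ ADDVC  r5←0x87
2: ✓ SUBGE  r0←0xd9
3: ✓ ADDNE  r3←0xb4
4: ✓ CMP  NZCV=1000
5: ✓ MOVLS  r2←0x02
6: ✓ MOVLE  r2←0xef

VAL = 0xef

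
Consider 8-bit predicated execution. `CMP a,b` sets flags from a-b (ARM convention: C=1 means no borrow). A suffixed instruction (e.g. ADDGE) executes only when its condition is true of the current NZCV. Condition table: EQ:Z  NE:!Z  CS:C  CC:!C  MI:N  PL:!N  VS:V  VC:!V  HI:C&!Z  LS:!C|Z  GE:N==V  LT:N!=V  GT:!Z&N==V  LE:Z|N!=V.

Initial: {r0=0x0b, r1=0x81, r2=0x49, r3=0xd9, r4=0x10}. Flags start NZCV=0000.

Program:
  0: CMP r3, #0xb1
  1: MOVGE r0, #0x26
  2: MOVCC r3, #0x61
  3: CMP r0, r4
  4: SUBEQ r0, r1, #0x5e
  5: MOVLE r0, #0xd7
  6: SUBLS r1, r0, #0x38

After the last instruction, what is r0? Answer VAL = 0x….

0: ✓ CMP  NZCV=0010
1: ✓ MOVGE  r0←0x26
2: · MOVCC
3: ✓ CMP  NZCV=0010
4: · SUBEQ
5: · MOVLE
6: · SUBLS

VAL = 0x26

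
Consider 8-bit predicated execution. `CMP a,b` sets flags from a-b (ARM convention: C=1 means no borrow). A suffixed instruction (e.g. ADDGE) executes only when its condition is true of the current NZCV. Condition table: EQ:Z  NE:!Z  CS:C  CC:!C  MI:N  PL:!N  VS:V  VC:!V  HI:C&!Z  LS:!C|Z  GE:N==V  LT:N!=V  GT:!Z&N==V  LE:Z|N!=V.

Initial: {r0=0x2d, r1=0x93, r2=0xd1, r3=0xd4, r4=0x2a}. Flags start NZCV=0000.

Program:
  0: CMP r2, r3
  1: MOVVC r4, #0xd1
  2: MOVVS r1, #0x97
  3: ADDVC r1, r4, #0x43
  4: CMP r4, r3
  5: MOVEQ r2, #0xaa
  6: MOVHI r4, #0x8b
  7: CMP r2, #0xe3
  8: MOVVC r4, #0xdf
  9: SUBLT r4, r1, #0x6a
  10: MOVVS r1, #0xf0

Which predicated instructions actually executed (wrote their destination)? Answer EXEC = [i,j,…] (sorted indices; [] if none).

[0] flags=1000 → (cmp)
[1] flags=1000 VC?T → r4=0xd1
[2] flags=1000 VS?F → skip
[3] flags=1000 VC?T → r1=0x14
[4] flags=1000 → (cmp)
[5] flags=1000 EQ?F → skip
[6] flags=1000 HI?F → skip
[7] flags=1000 → (cmp)
[8] flags=1000 VC?T → r4=0xdf
[9] flags=1000 LT?T → r4=0xaa
[10] flags=1000 VS?F → skip

EXEC = [1,3,8,9]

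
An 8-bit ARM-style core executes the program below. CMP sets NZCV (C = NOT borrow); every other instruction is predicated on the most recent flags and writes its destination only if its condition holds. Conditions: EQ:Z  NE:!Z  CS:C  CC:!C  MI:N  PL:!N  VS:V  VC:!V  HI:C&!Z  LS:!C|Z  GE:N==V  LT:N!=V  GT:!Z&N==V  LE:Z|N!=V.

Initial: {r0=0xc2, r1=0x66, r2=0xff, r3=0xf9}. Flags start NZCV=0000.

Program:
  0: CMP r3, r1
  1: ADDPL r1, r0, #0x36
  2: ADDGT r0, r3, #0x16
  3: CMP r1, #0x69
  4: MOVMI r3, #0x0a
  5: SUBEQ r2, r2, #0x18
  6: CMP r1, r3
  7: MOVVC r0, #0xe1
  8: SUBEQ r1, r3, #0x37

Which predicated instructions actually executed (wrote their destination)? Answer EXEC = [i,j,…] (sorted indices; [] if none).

EXEC = [4,7]

0: ✓ CMP  NZCV=1010
1: · ADDPL
2: · ADDGT
3: ✓ CMP  NZCV=1000
4: ✓ MOVMI  r3←0x0a
5: · SUBEQ
6: ✓ CMP  NZCV=0010
7: ✓ MOVVC  r0←0xe1
8: · SUBEQ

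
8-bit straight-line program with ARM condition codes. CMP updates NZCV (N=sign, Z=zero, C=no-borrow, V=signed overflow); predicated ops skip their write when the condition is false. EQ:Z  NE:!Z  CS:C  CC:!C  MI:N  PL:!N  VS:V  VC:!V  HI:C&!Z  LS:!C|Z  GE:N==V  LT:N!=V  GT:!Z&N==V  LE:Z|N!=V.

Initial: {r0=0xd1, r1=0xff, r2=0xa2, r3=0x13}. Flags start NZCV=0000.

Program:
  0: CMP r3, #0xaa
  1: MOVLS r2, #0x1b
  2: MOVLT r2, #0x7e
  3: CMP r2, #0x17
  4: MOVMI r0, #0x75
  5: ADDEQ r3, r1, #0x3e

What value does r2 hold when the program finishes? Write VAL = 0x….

VAL = 0x1b

[0] flags=0000 → (cmp)
[1] flags=0000 LS?T → r2=0x1b
[2] flags=0000 LT?F → skip
[3] flags=0010 → (cmp)
[4] flags=0010 MI?F → skip
[5] flags=0010 EQ?F → skip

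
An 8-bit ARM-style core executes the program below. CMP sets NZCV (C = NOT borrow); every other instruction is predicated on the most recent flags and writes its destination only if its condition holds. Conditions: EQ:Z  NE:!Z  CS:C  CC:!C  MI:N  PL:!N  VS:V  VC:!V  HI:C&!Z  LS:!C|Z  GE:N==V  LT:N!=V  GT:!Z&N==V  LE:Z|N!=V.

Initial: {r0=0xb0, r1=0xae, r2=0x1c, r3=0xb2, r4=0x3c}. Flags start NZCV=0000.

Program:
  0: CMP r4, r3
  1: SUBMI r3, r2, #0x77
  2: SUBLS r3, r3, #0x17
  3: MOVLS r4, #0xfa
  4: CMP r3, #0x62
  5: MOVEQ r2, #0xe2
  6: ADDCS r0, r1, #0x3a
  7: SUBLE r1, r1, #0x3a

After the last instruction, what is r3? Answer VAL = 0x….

VAL = 0x8e

0: ✓ CMP  NZCV=1001
1: ✓ SUBMI  r3←0xa5
2: ✓ SUBLS  r3←0x8e
3: ✓ MOVLS  r4←0xfa
4: ✓ CMP  NZCV=0011
5: · MOVEQ
6: ✓ ADDCS  r0←0xe8
7: ✓ SUBLE  r1←0x74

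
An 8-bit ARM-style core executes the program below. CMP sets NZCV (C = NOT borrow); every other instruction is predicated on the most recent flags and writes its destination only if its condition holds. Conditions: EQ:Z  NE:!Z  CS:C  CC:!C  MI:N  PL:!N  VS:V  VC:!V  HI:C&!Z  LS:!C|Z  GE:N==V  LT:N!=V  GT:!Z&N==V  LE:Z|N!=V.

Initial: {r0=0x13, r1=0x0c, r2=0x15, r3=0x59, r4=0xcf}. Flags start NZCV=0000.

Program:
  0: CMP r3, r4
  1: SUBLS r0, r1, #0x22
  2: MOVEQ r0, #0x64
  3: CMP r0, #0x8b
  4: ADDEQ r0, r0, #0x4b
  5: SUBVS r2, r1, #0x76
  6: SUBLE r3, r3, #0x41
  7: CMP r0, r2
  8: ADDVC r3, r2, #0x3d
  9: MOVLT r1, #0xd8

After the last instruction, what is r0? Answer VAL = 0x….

0: ✓ CMP  NZCV=1001
1: ✓ SUBLS  r0←0xea
2: · MOVEQ
3: ✓ CMP  NZCV=0010
4: · ADDEQ
5: · SUBVS
6: · SUBLE
7: ✓ CMP  NZCV=1010
8: ✓ ADDVC  r3←0x52
9: ✓ MOVLT  r1←0xd8

VAL = 0xea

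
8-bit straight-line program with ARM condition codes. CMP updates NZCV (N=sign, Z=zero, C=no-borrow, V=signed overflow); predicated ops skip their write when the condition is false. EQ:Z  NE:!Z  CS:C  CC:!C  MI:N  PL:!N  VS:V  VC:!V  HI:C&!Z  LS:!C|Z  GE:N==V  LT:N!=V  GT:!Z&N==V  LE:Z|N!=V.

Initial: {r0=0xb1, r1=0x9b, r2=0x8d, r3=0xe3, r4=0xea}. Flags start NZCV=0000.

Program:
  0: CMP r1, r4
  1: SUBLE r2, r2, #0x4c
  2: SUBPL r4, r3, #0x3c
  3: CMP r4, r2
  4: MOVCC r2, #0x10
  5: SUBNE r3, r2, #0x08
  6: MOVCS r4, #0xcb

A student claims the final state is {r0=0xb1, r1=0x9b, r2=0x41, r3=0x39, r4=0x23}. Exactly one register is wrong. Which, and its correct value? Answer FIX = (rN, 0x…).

FIX = (r4, 0xcb)

0: ✓ CMP  NZCV=1000
1: ✓ SUBLE  r2←0x41
2: · SUBPL
3: ✓ CMP  NZCV=1010
4: · MOVCC
5: ✓ SUBNE  r3←0x39
6: ✓ MOVCS  r4←0xcb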